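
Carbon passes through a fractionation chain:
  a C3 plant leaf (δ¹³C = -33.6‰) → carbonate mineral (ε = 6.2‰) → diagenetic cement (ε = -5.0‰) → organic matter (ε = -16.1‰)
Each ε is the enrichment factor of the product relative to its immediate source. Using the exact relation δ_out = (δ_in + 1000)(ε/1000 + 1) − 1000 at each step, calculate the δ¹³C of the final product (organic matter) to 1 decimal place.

step 1: δ = (-33.60 + 1000)·(6.2/1000 + 1) − 1000 = -27.61‰
step 2: δ = (-27.61 + 1000)·(-5.0/1000 + 1) − 1000 = -32.47‰
step 3: δ = (-32.47 + 1000)·(-16.1/1000 + 1) − 1000 = -48.05‰

-48.0‰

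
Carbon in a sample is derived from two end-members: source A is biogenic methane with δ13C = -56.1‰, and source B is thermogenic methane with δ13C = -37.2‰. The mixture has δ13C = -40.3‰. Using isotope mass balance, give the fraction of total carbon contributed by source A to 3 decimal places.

0.164

δ_mix = f_A·δ_A + (1 − f_A)·δ_B  ⇒  f_A = (δ_mix − δ_B)/(δ_A − δ_B)
f_A = (-40.3 − (-37.2)) / (-56.1 − (-37.2))
f_A = -3.1 / -18.9 = 0.1640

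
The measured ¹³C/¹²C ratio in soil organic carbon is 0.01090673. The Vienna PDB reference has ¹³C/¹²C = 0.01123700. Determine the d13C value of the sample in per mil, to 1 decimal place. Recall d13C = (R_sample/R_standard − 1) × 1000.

-29.4 per mil

d13C = (R_sample / R_standard − 1) × 1000
R_sample / R_standard = 0.01090673 / 0.01123700 = 0.970609
d13C = (0.970609 − 1) × 1000 = -29.39 per mil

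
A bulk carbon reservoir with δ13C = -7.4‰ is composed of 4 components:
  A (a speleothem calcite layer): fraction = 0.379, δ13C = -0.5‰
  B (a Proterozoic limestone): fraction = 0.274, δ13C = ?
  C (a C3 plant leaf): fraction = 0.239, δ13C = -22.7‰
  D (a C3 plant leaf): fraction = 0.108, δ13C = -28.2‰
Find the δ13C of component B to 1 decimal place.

Isotope mass balance: δ_bulk = Σ fᵢ·δᵢ.
-7.4 = 0.379×(-0.5) + 0.274×δ_B + 0.239×(-22.7) + 0.108×(-28.2)
0.274·δ_B = -7.4 − (-8.660) = 1.260
δ_B = 1.260 / 0.274 = 4.60‰

4.6‰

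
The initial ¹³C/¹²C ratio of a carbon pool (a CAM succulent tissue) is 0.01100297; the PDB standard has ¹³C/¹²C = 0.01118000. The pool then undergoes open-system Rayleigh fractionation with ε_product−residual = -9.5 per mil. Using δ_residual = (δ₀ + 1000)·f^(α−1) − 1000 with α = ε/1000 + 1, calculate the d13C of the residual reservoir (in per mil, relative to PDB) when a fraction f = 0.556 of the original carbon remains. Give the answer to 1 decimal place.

-10.3 per mil

δ₀ = (0.01100297/0.01118000 − 1)×1000 = (0.984165 − 1)×1000 = -15.835 per mil
α − 1 = ε/1000 = -0.0095
f^(α−1) = 0.556^(-0.0095) = 1.005592
δ_res = (-15.835 + 1000) × 1.005592 − 1000 = 989.669 − 1000 = -10.33 per mil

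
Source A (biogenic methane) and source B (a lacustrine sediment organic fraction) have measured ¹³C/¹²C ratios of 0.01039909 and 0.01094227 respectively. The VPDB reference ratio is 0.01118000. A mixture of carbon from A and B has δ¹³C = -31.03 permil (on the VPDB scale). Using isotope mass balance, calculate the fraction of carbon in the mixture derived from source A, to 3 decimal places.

δ_A = (0.01039909/0.01118000 − 1)×1000 = (0.930151 − 1)×1000 = -69.849 permil
δ_B = (0.01094227/0.01118000 − 1)×1000 = (0.978736 − 1)×1000 = -21.264 permil
f_A = (δ_mix − δ_B)/(δ_A − δ_B) = (-31.03 − (-21.264))/(-69.849 − (-21.264))
f_A = -9.766 / -48.585 = 0.2010

0.201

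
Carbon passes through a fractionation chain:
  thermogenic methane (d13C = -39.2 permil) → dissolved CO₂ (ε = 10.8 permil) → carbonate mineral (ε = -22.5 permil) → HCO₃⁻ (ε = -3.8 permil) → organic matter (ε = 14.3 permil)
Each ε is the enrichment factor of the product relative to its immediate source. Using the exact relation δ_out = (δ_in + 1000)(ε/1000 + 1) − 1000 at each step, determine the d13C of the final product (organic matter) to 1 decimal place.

step 1: δ = (-39.20 + 1000)·(10.8/1000 + 1) − 1000 = -28.82 permil
step 2: δ = (-28.82 + 1000)·(-22.5/1000 + 1) − 1000 = -50.67 permil
step 3: δ = (-50.67 + 1000)·(-3.8/1000 + 1) − 1000 = -54.28 permil
step 4: δ = (-54.28 + 1000)·(14.3/1000 + 1) − 1000 = -40.76 permil

-40.8 permil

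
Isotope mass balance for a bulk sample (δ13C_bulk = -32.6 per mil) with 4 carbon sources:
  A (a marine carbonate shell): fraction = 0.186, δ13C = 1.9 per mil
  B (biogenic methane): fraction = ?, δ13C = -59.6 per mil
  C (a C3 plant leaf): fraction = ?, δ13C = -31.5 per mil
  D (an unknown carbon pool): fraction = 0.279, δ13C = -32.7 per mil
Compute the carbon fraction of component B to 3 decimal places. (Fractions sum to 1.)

0.248

Let f_B and f_C be the unknown fractions; fractions sum to 1 so f_B + f_C = 0.535.
Mass balance: Σ fᵢ·δᵢ = δ_bulk ⇒ f_B·(-59.6) + f_C·(-31.5) = -32.6 − (-8.770) = -23.830
Substitute f_C = 0.535 − f_B:
f_B·(-59.6 − -31.5) = -23.830 − 0.535×(-31.5) = -6.978
f_B = -6.978 / -28.1 = 0.2483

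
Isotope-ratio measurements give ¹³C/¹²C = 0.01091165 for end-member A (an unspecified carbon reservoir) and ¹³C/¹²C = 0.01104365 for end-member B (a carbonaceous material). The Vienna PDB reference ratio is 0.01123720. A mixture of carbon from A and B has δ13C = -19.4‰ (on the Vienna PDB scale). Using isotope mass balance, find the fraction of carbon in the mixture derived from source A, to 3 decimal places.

0.185

δ_A = (0.01091165/0.01123720 − 1)×1000 = (0.971029 − 1)×1000 = -28.971‰
δ_B = (0.01104365/0.01123720 − 1)×1000 = (0.982776 − 1)×1000 = -17.224‰
f_A = (δ_mix − δ_B)/(δ_A − δ_B) = (-19.4 − (-17.224))/(-28.971 − (-17.224))
f_A = -2.176 / -11.747 = 0.1852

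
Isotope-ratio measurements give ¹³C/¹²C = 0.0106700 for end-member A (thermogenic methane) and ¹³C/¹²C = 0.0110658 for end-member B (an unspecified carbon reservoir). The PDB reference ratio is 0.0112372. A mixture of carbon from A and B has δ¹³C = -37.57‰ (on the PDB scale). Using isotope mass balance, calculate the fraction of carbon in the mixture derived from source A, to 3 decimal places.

δ_A = (0.0106700/0.0112372 − 1)×1000 = (0.949525 − 1)×1000 = -50.475‰
δ_B = (0.0110658/0.0112372 − 1)×1000 = (0.984747 − 1)×1000 = -15.253‰
f_A = (δ_mix − δ_B)/(δ_A − δ_B) = (-37.57 − (-15.253))/(-50.475 − (-15.253))
f_A = -22.317 / -35.222 = 0.6336

0.634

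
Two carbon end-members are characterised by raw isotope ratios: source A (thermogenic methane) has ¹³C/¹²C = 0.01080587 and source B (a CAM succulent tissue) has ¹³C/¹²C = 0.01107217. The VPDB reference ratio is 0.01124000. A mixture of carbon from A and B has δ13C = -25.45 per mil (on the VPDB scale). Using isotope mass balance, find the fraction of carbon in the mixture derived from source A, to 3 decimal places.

δ_A = (0.01080587/0.01124000 − 1)×1000 = (0.961376 − 1)×1000 = -38.624 per mil
δ_B = (0.01107217/0.01124000 − 1)×1000 = (0.985069 − 1)×1000 = -14.931 per mil
f_A = (δ_mix − δ_B)/(δ_A − δ_B) = (-25.45 − (-14.931))/(-38.624 − (-14.931))
f_A = -10.519 / -23.692 = 0.4440

0.444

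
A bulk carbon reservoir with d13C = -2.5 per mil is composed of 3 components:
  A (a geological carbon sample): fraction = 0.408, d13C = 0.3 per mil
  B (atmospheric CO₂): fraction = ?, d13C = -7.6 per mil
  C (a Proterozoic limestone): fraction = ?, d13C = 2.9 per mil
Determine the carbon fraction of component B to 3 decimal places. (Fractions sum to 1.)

Let f_B and f_C be the unknown fractions; fractions sum to 1 so f_B + f_C = 0.592.
Mass balance: Σ fᵢ·δᵢ = δ_bulk ⇒ f_B·(-7.6) + f_C·(2.9) = -2.5 − (0.122) = -2.622
Substitute f_C = 0.592 − f_B:
f_B·(-7.6 − 2.9) = -2.622 − 0.592×(2.9) = -4.339
f_B = -4.339 / -10.5 = 0.4133

0.413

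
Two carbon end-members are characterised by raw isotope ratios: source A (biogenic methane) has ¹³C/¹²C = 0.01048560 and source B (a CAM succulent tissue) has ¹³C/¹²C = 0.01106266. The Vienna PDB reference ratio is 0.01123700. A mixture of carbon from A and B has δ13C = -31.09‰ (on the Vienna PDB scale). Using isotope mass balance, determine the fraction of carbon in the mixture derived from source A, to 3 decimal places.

0.303

δ_A = (0.01048560/0.01123700 − 1)×1000 = (0.933132 − 1)×1000 = -66.868‰
δ_B = (0.01106266/0.01123700 − 1)×1000 = (0.984485 − 1)×1000 = -15.515‰
f_A = (δ_mix − δ_B)/(δ_A − δ_B) = (-31.09 − (-15.515))/(-66.868 − (-15.515))
f_A = -15.575 / -51.354 = 0.3033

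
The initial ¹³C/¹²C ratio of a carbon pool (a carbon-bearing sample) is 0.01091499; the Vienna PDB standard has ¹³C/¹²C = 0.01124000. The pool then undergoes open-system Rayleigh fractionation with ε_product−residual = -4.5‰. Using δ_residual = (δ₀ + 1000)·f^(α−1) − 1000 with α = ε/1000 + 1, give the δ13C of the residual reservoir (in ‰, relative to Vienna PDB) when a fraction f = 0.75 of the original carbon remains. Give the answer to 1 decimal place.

-27.7‰

δ₀ = (0.01091499/0.01124000 − 1)×1000 = (0.971085 − 1)×1000 = -28.915‰
α − 1 = ε/1000 = -0.0045
f^(α−1) = 0.75^(-0.0045) = 1.001295
δ_res = (-28.915 + 1000) × 1.001295 − 1000 = 972.342 − 1000 = -27.66‰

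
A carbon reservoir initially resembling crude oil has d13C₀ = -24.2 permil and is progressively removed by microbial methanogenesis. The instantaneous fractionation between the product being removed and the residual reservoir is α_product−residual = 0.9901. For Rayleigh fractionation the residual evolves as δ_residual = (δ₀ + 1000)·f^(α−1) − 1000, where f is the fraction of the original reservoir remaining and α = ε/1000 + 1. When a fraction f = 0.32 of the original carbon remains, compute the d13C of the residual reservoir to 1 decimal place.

Rayleigh residual: δ_res = (δ₀ + 1000)·f^(α−1) − 1000
α − 1 = -0.00990
f^(α−1) = 0.32^(-0.00990) = 1.011344
δ_res = (-24.2 + 1000) × 1.011344 − 1000 = 986.870 − 1000 = -13.13 permil

-13.1 permil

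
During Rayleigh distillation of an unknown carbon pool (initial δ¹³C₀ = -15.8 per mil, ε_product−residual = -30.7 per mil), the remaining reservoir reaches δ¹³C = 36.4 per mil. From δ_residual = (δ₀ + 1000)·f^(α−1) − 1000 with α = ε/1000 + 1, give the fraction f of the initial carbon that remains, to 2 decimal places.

0.19

α − 1 = ε/1000 = -0.0307
(δ_res + 1000)/(δ₀ + 1000) = (36.4 + 1000)/(-15.8 + 1000) = 1036.4/984.2 = 1.053038
f = 1.053038^(1/-0.0307) = exp(ln(1.053038)/-0.0307) = exp(0.05168/-0.0307)
f = exp(-1.6834) = 0.1857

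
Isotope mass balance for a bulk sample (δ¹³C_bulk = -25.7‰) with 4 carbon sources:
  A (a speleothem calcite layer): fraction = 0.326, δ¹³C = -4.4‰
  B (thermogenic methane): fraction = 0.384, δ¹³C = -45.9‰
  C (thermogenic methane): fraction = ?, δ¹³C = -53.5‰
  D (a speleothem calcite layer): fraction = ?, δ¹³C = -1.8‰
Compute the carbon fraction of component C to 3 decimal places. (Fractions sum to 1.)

0.118

Let f_C and f_D be the unknown fractions; fractions sum to 1 so f_C + f_D = 0.290.
Mass balance: Σ fᵢ·δᵢ = δ_bulk ⇒ f_C·(-53.5) + f_D·(-1.8) = -25.7 − (-19.060) = -6.640
Substitute f_D = 0.290 − f_C:
f_C·(-53.5 − -1.8) = -6.640 − 0.290×(-1.8) = -6.118
f_C = -6.118 / -51.7 = 0.1183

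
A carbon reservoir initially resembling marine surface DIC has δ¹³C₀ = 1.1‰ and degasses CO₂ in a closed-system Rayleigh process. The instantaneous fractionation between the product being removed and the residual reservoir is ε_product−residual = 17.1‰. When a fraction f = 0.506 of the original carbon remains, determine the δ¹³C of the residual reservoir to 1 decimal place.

Rayleigh residual: δ_res = (δ₀ + 1000)·f^(α−1) − 1000
α = ε/1000 + 1 = 1.01710, so α − 1 = 0.01710
f^(α−1) = 0.506^(0.01710) = 0.988419
δ_res = (1.1 + 1000) × 0.988419 − 1000 = 989.506 − 1000 = -10.49‰

-10.5‰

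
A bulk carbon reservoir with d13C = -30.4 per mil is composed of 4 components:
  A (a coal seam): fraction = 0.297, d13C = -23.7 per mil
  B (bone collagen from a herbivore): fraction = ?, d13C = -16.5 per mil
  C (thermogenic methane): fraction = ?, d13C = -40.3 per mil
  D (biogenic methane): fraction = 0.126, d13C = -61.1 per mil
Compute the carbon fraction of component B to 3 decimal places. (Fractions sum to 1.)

Let f_B and f_C be the unknown fractions; fractions sum to 1 so f_B + f_C = 0.577.
Mass balance: Σ fᵢ·δᵢ = δ_bulk ⇒ f_B·(-16.5) + f_C·(-40.3) = -30.4 − (-14.737) = -15.662
Substitute f_C = 0.577 − f_B:
f_B·(-16.5 − -40.3) = -15.662 − 0.577×(-40.3) = 7.591
f_B = 7.591 / 23.8 = 0.3189

0.319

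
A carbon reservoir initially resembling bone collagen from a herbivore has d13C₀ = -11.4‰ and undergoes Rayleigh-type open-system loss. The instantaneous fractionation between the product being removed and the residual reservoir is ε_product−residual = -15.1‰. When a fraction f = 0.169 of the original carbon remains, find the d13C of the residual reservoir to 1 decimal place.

15.5‰

Rayleigh residual: δ_res = (δ₀ + 1000)·f^(α−1) − 1000
α = ε/1000 + 1 = 0.98490, so α − 1 = -0.01510
f^(α−1) = 0.169^(-0.01510) = 1.027209
δ_res = (-11.4 + 1000) × 1.027209 − 1000 = 1015.499 − 1000 = 15.50‰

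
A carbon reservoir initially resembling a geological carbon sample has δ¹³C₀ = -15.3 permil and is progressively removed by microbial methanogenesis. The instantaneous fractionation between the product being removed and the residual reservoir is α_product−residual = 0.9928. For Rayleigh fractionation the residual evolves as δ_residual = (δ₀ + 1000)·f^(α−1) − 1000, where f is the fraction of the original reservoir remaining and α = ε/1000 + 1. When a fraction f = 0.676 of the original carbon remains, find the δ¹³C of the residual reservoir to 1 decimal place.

Rayleigh residual: δ_res = (δ₀ + 1000)·f^(α−1) − 1000
α − 1 = -0.00720
f^(α−1) = 0.676^(-0.00720) = 1.002823
δ_res = (-15.3 + 1000) × 1.002823 − 1000 = 987.480 − 1000 = -12.52 permil

-12.5 permil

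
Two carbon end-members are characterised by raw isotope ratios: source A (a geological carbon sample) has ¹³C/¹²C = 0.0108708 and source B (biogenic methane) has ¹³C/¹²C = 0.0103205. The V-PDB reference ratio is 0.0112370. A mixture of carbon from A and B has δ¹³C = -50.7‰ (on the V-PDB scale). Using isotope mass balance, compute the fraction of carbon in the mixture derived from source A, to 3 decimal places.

δ_A = (0.0108708/0.0112370 − 1)×1000 = (0.967411 − 1)×1000 = -32.589‰
δ_B = (0.0103205/0.0112370 − 1)×1000 = (0.918439 − 1)×1000 = -81.561‰
f_A = (δ_mix − δ_B)/(δ_A − δ_B) = (-50.7 − (-81.561))/(-32.589 − (-81.561))
f_A = 30.861 / 48.972 = 0.6302

0.630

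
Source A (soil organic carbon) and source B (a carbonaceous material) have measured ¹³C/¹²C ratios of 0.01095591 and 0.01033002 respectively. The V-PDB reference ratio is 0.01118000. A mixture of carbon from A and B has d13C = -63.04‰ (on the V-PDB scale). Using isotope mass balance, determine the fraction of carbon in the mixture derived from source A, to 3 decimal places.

0.232

δ_A = (0.01095591/0.01118000 − 1)×1000 = (0.979956 − 1)×1000 = -20.044‰
δ_B = (0.01033002/0.01118000 − 1)×1000 = (0.923973 − 1)×1000 = -76.027‰
f_A = (δ_mix − δ_B)/(δ_A − δ_B) = (-63.04 − (-76.027))/(-20.044 − (-76.027))
f_A = 12.987 / 55.983 = 0.2320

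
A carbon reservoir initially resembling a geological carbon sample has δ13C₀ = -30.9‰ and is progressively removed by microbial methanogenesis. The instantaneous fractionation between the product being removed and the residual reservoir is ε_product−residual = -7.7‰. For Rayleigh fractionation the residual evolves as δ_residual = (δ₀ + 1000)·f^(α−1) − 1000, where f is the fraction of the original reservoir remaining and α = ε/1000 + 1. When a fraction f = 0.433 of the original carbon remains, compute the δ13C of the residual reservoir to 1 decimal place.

Rayleigh residual: δ_res = (δ₀ + 1000)·f^(α−1) − 1000
α = ε/1000 + 1 = 0.99230, so α − 1 = -0.00770
f^(α−1) = 0.433^(-0.00770) = 1.006466
δ_res = (-30.9 + 1000) × 1.006466 − 1000 = 975.366 − 1000 = -24.63‰

-24.6‰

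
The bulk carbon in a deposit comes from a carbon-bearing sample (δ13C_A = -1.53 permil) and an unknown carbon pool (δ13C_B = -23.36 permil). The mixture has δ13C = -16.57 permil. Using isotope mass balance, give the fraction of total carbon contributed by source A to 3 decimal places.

δ_mix = f_A·δ_A + (1 − f_A)·δ_B  ⇒  f_A = (δ_mix − δ_B)/(δ_A − δ_B)
f_A = (-16.57 − (-23.36)) / (-1.53 − (-23.36))
f_A = 6.79 / 21.83 = 0.3110

0.311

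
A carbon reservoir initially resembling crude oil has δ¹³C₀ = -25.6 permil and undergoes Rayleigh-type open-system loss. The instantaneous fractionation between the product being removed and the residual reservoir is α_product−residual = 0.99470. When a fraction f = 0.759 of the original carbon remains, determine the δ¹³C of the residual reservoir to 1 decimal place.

-24.2 permil

Rayleigh residual: δ_res = (δ₀ + 1000)·f^(α−1) − 1000
α − 1 = -0.00530
f^(α−1) = 0.759^(-0.00530) = 1.001463
δ_res = (-25.6 + 1000) × 1.001463 − 1000 = 975.825 − 1000 = -24.17 permil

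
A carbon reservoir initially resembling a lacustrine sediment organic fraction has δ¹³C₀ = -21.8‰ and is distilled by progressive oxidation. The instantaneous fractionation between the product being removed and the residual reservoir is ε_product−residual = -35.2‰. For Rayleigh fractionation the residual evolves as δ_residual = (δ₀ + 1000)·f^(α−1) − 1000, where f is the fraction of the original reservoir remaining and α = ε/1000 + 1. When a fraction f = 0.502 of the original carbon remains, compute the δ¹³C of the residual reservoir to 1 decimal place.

2.2‰

Rayleigh residual: δ_res = (δ₀ + 1000)·f^(α−1) − 1000
α = ε/1000 + 1 = 0.96480, so α − 1 = -0.03520
f^(α−1) = 0.502^(-0.03520) = 1.024555
δ_res = (-21.8 + 1000) × 1.024555 − 1000 = 1002.220 − 1000 = 2.22‰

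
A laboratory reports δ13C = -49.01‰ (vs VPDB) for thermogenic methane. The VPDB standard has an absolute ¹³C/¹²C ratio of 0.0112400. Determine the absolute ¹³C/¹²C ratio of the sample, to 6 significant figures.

R_sample = R_standard × (δ13C/1000 + 1)
R_sample = 0.0112400 × (-49.01/1000 + 1) = 0.0112400 × 0.950990
R_sample = 0.0106891

0.0106891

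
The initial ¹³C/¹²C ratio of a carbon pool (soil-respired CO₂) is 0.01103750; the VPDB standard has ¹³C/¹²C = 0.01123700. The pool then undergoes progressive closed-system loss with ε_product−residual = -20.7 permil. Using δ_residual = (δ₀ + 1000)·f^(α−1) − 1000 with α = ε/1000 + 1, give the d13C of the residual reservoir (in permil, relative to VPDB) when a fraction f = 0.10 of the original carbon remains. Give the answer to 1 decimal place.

30.2 permil

δ₀ = (0.01103750/0.01123700 − 1)×1000 = (0.982246 − 1)×1000 = -17.754 permil
α − 1 = ε/1000 = -0.0207
f^(α−1) = 0.10^(-0.0207) = 1.048818
δ_res = (-17.754 + 1000) × 1.048818 − 1000 = 1030.197 − 1000 = 30.20 permil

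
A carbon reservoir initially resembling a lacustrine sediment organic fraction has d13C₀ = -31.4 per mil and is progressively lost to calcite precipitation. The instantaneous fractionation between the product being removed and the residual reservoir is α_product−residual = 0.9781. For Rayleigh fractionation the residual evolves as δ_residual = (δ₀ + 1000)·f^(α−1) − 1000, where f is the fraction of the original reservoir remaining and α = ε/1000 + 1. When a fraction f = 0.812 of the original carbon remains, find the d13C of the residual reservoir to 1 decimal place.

Rayleigh residual: δ_res = (δ₀ + 1000)·f^(α−1) − 1000
α − 1 = -0.02190
f^(α−1) = 0.812^(-0.02190) = 1.004571
δ_res = (-31.4 + 1000) × 1.004571 − 1000 = 973.028 − 1000 = -26.97 per mil

-27.0 per mil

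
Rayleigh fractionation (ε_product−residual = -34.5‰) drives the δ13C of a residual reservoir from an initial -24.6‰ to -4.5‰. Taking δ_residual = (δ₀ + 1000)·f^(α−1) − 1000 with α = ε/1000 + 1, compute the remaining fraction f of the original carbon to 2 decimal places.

α − 1 = ε/1000 = -0.0345
(δ_res + 1000)/(δ₀ + 1000) = (-4.5 + 1000)/(-24.6 + 1000) = 995.5/975.4 = 1.020607
f = 1.020607^(1/-0.0345) = exp(ln(1.020607)/-0.0345) = exp(0.02040/-0.0345)
f = exp(-0.5912) = 0.5536

0.55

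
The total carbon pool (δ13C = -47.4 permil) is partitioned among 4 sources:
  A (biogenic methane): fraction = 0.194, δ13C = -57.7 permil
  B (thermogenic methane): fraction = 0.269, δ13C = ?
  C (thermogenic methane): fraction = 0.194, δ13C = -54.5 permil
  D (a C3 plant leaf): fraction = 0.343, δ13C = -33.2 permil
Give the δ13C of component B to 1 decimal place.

-53.0 permil

Isotope mass balance: δ_bulk = Σ fᵢ·δᵢ.
-47.4 = 0.194×(-57.7) + 0.269×δ_B + 0.194×(-54.5) + 0.343×(-33.2)
0.269·δ_B = -47.4 − (-33.154) = -14.246
δ_B = -14.246 / 0.269 = -52.96 permil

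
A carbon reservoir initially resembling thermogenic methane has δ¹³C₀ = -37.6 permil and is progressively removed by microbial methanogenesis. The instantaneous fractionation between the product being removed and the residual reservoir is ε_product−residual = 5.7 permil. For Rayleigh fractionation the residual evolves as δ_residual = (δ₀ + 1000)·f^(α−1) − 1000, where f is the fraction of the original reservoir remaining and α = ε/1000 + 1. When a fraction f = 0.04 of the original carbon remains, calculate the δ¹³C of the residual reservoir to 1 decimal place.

-55.1 permil

Rayleigh residual: δ_res = (δ₀ + 1000)·f^(α−1) − 1000
α = ε/1000 + 1 = 1.00570, so α − 1 = 0.00570
f^(α−1) = 0.04^(0.00570) = 0.981820
δ_res = (-37.6 + 1000) × 0.981820 − 1000 = 944.903 − 1000 = -55.10 permil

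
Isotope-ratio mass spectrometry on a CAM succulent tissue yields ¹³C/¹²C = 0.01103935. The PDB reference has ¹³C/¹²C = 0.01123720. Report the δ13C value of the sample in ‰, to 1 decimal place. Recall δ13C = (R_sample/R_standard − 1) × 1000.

-17.6‰

δ13C = (R_sample / R_standard − 1) × 1000
R_sample / R_standard = 0.01103935 / 0.01123720 = 0.982393
δ13C = (0.982393 − 1) × 1000 = -17.61‰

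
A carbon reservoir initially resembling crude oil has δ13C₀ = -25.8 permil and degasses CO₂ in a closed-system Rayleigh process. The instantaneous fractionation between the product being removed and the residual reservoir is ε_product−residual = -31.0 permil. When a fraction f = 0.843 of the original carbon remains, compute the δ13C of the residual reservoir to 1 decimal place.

-20.6 permil

Rayleigh residual: δ_res = (δ₀ + 1000)·f^(α−1) − 1000
α = ε/1000 + 1 = 0.96900, so α − 1 = -0.03100
f^(α−1) = 0.843^(-0.03100) = 1.005308
δ_res = (-25.8 + 1000) × 1.005308 − 1000 = 979.372 − 1000 = -20.63 permil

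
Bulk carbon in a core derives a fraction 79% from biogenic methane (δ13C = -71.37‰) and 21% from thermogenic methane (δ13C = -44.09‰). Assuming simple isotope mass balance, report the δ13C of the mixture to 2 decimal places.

-65.64‰

δ_mix = f_A·δ_A + f_B·δ_B
δ_mix = 0.79 × (-71.37) + 0.21 × (-44.09)
δ_mix = -56.382 + -9.259 = -65.641‰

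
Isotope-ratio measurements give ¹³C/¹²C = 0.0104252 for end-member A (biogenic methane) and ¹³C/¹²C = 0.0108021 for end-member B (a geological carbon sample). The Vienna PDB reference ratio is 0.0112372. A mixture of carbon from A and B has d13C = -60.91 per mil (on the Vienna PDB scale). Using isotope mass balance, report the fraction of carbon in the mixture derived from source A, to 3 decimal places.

δ_A = (0.0104252/0.0112372 − 1)×1000 = (0.927740 − 1)×1000 = -72.260 per mil
δ_B = (0.0108021/0.0112372 − 1)×1000 = (0.961280 − 1)×1000 = -38.720 per mil
f_A = (δ_mix − δ_B)/(δ_A − δ_B) = (-60.91 − (-38.720))/(-72.260 − (-38.720))
f_A = -22.190 / -33.540 = 0.6616

0.662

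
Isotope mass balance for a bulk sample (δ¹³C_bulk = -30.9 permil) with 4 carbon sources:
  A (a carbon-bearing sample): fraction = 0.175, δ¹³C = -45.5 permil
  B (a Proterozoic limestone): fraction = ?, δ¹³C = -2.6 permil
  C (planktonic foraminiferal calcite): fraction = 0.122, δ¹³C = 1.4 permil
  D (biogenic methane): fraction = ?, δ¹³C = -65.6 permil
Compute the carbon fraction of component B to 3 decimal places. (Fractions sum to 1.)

Let f_B and f_D be the unknown fractions; fractions sum to 1 so f_B + f_D = 0.703.
Mass balance: Σ fᵢ·δᵢ = δ_bulk ⇒ f_B·(-2.6) + f_D·(-65.6) = -30.9 − (-7.792) = -23.108
Substitute f_D = 0.703 − f_B:
f_B·(-2.6 − -65.6) = -23.108 − 0.703×(-65.6) = 23.008
f_B = 23.008 / 63.0 = 0.3652

0.365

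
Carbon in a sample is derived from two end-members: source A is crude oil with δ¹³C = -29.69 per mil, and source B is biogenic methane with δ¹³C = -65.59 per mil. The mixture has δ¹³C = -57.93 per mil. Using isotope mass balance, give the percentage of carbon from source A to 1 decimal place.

21.3%

δ_mix = f_A·δ_A + (1 − f_A)·δ_B  ⇒  f_A = (δ_mix − δ_B)/(δ_A − δ_B)
f_A = (-57.93 − (-65.59)) / (-29.69 − (-65.59))
f_A = 7.66 / 35.90 = 0.2134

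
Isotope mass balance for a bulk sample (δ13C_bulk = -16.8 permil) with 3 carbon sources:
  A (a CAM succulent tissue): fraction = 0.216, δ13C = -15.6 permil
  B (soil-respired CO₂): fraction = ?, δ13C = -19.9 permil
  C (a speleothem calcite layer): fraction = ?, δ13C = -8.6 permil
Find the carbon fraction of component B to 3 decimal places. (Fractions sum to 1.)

Let f_B and f_C be the unknown fractions; fractions sum to 1 so f_B + f_C = 0.784.
Mass balance: Σ fᵢ·δᵢ = δ_bulk ⇒ f_B·(-19.9) + f_C·(-8.6) = -16.8 − (-3.370) = -13.430
Substitute f_C = 0.784 − f_B:
f_B·(-19.9 − -8.6) = -13.430 − 0.784×(-8.6) = -6.688
f_B = -6.688 / -11.3 = 0.5919

0.592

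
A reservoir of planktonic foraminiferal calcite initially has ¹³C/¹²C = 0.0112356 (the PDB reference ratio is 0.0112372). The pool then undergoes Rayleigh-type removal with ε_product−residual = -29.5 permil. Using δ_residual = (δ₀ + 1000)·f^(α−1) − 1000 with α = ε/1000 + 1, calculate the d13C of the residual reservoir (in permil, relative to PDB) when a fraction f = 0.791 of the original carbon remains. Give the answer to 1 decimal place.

6.8 permil

δ₀ = (0.0112356/0.0112372 − 1)×1000 = (0.999858 − 1)×1000 = -0.142 permil
α − 1 = ε/1000 = -0.0295
f^(α−1) = 0.791^(-0.0295) = 1.006940
δ_res = (-0.142 + 1000) × 1.006940 − 1000 = 1006.797 − 1000 = 6.80 permil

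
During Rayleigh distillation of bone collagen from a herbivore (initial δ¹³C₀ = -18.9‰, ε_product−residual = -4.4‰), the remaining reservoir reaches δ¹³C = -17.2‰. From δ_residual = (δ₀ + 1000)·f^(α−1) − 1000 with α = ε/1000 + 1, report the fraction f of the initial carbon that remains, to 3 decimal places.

0.675

α − 1 = ε/1000 = -0.0044
(δ_res + 1000)/(δ₀ + 1000) = (-17.2 + 1000)/(-18.9 + 1000) = 982.8/981.1 = 1.001733
f = 1.001733^(1/-0.0044) = exp(ln(1.001733)/-0.0044) = exp(0.00173/-0.0044)
f = exp(-0.3935) = 0.6747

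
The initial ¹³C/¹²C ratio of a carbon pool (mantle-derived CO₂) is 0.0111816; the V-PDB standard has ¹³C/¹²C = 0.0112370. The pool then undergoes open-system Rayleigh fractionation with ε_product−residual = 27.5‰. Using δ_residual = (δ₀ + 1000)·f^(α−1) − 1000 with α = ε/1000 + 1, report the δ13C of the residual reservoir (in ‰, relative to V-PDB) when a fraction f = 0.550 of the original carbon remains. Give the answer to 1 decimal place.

-21.2‰

δ₀ = (0.0111816/0.0112370 − 1)×1000 = (0.995070 − 1)×1000 = -4.930‰
α − 1 = ε/1000 = 0.0275
f^(α−1) = 0.550^(0.0275) = 0.983694
δ_res = (-4.930 + 1000) × 0.983694 − 1000 = 978.844 − 1000 = -21.16‰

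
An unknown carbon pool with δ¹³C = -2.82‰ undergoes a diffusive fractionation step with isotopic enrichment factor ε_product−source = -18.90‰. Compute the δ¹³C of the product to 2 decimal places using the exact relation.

-21.67‰

To first order, δ_product ≈ δ_source + ε = -21.72‰.
Exactly, δ_product = (δ_source + 1000)·(ε/1000 + 1) − 1000.
δ_product = (-2.82 + 1000) × (-18.90/1000 + 1) − 1000
δ_product = -21.667‰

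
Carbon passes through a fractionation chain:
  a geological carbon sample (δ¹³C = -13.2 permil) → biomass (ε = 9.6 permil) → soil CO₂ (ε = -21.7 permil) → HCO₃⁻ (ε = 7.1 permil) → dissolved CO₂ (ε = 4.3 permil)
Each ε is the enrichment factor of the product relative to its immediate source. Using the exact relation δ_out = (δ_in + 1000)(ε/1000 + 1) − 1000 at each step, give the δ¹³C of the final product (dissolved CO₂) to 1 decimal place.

-14.2 permil

step 1: δ = (-13.20 + 1000)·(9.6/1000 + 1) − 1000 = -3.73 permil
step 2: δ = (-3.73 + 1000)·(-21.7/1000 + 1) − 1000 = -25.35 permil
step 3: δ = (-25.35 + 1000)·(7.1/1000 + 1) − 1000 = -18.43 permil
step 4: δ = (-18.43 + 1000)·(4.3/1000 + 1) − 1000 = -14.21 permil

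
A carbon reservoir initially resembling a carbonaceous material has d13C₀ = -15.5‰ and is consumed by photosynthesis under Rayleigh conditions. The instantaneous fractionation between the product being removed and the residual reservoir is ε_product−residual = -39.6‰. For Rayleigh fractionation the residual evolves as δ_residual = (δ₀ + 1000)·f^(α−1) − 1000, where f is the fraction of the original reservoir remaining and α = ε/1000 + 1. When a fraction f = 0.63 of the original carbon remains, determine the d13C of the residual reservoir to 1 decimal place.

Rayleigh residual: δ_res = (δ₀ + 1000)·f^(α−1) − 1000
α = ε/1000 + 1 = 0.96040, so α − 1 = -0.03960
f^(α−1) = 0.63^(-0.03960) = 1.018465
δ_res = (-15.5 + 1000) × 1.018465 − 1000 = 1002.679 − 1000 = 2.68‰

2.7‰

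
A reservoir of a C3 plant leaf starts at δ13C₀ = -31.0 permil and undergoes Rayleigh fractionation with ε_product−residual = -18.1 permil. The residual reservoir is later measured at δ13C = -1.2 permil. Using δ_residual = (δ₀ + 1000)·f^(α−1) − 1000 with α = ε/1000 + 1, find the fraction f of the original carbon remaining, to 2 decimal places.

0.19

α − 1 = ε/1000 = -0.0181
(δ_res + 1000)/(δ₀ + 1000) = (-1.2 + 1000)/(-31.0 + 1000) = 998.8/969.0 = 1.030753
f = 1.030753^(1/-0.0181) = exp(ln(1.030753)/-0.0181) = exp(0.03029/-0.0181)
f = exp(-1.6735) = 0.1876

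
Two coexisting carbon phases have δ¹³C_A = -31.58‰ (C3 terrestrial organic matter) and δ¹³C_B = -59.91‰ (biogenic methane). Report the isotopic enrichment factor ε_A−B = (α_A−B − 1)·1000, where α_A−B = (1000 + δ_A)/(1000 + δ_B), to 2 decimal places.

30.14‰

α_A−B = (1000 + -31.58) / (1000 + -59.91) = 968.42 / 940.09 = 1.030135
ε_A−B = (1.030135 − 1) × 1000 = 30.135‰
(The approximation ε ≈ δ_A − δ_B would give 28.33‰.)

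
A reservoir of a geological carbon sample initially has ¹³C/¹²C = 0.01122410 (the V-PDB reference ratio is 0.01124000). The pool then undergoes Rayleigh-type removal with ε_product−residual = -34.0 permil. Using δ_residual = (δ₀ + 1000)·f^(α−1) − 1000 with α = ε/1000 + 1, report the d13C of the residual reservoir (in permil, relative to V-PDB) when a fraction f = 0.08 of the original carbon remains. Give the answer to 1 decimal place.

δ₀ = (0.01122410/0.01124000 − 1)×1000 = (0.998585 − 1)×1000 = -1.415 permil
α − 1 = ε/1000 = -0.0340
f^(α−1) = 0.08^(-0.0340) = 1.089670
δ_res = (-1.415 + 1000) × 1.089670 − 1000 = 1088.128 − 1000 = 88.13 permil

88.1 permil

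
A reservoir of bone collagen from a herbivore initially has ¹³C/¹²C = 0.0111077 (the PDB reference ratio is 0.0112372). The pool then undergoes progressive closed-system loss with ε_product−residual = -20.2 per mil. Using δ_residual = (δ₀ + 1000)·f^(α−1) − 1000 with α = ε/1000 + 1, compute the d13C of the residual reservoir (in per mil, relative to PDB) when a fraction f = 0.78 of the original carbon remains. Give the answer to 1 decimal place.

δ₀ = (0.0111077/0.0112372 − 1)×1000 = (0.988476 − 1)×1000 = -11.524 per mil
α − 1 = ε/1000 = -0.0202
f^(α−1) = 0.78^(-0.0202) = 1.005032
δ_res = (-11.524 + 1000) × 1.005032 − 1000 = 993.449 − 1000 = -6.55 per mil

-6.6 per mil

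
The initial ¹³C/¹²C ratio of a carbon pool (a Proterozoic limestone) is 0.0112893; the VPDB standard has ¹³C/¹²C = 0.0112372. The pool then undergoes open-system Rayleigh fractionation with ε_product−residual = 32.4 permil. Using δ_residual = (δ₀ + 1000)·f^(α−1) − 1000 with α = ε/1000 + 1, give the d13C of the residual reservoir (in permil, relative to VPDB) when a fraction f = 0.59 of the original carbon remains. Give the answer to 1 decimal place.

δ₀ = (0.0112893/0.0112372 − 1)×1000 = (1.004636 − 1)×1000 = 4.636 permil
α − 1 = ε/1000 = 0.0324
f^(α−1) = 0.59^(0.0324) = 0.983050
δ_res = (4.636 + 1000) × 0.983050 − 1000 = 987.608 − 1000 = -12.39 permil

-12.4 permil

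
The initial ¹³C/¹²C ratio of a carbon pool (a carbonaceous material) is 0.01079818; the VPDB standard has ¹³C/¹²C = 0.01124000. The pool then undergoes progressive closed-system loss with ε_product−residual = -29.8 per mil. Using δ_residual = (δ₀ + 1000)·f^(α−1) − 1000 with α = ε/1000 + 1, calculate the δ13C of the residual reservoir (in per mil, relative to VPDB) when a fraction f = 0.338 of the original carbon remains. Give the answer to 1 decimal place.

-7.7 per mil

δ₀ = (0.01079818/0.01124000 − 1)×1000 = (0.960692 − 1)×1000 = -39.308 per mil
α − 1 = ε/1000 = -0.0298
f^(α−1) = 0.338^(-0.0298) = 1.032852
δ_res = (-39.308 + 1000) × 1.032852 − 1000 = 992.253 − 1000 = -7.75 per mil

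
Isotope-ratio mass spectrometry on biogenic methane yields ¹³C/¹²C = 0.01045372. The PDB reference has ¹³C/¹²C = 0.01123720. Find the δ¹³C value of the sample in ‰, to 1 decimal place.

δ¹³C = (R_sample / R_standard − 1) × 1000
R_sample / R_standard = 0.01045372 / 0.01123720 = 0.930278
δ¹³C = (0.930278 − 1) × 1000 = -69.72‰

-69.7‰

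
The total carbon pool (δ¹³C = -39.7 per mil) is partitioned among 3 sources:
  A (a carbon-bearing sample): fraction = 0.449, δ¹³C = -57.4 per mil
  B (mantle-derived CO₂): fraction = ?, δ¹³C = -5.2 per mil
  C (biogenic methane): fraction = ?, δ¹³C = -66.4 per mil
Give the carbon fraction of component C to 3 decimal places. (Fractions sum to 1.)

Let f_C and f_B be the unknown fractions; fractions sum to 1 so f_C + f_B = 0.551.
Mass balance: Σ fᵢ·δᵢ = δ_bulk ⇒ f_C·(-66.4) + f_B·(-5.2) = -39.7 − (-25.773) = -13.927
Substitute f_B = 0.551 − f_C:
f_C·(-66.4 − -5.2) = -13.927 − 0.551×(-5.2) = -11.062
f_C = -11.062 / -61.2 = 0.1808

0.181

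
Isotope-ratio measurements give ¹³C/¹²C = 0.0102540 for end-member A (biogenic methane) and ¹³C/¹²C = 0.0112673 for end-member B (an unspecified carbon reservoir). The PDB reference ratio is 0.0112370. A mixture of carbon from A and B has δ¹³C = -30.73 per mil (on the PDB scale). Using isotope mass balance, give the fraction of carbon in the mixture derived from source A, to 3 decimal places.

δ_A = (0.0102540/0.0112370 − 1)×1000 = (0.912521 − 1)×1000 = -87.479 per mil
δ_B = (0.0112673/0.0112370 − 1)×1000 = (1.002696 − 1)×1000 = 2.696 per mil
f_A = (δ_mix − δ_B)/(δ_A − δ_B) = (-30.73 − (2.696))/(-87.479 − (2.696))
f_A = -33.426 / -90.175 = 0.3707

0.371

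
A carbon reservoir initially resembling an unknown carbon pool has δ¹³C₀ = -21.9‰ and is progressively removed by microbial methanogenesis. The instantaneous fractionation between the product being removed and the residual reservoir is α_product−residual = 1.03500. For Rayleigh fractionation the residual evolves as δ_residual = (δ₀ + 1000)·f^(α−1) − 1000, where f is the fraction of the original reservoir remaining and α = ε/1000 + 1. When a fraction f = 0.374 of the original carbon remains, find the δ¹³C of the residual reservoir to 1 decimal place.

Rayleigh residual: δ_res = (δ₀ + 1000)·f^(α−1) − 1000
α − 1 = 0.03500
f^(α−1) = 0.374^(0.03500) = 0.966163
δ_res = (-21.9 + 1000) × 0.966163 − 1000 = 945.004 − 1000 = -55.00‰

-55.0‰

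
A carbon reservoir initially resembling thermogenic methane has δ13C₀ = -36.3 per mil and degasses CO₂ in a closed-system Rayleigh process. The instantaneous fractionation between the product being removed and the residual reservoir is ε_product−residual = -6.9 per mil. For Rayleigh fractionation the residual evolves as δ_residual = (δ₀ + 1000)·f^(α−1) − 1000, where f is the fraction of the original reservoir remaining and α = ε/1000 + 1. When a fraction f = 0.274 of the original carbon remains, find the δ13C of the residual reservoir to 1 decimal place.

Rayleigh residual: δ_res = (δ₀ + 1000)·f^(α−1) − 1000
α = ε/1000 + 1 = 0.99310, so α − 1 = -0.00690
f^(α−1) = 0.274^(-0.00690) = 1.008973
δ_res = (-36.3 + 1000) × 1.008973 − 1000 = 972.347 − 1000 = -27.65 per mil

-27.7 per mil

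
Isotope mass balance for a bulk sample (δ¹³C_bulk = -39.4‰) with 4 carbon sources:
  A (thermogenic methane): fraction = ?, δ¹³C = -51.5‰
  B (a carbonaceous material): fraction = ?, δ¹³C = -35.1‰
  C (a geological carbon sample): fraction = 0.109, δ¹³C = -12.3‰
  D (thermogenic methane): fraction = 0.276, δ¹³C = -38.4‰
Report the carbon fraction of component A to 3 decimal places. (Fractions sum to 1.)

0.358

Let f_A and f_B be the unknown fractions; fractions sum to 1 so f_A + f_B = 0.615.
Mass balance: Σ fᵢ·δᵢ = δ_bulk ⇒ f_A·(-51.5) + f_B·(-35.1) = -39.4 − (-11.939) = -27.461
Substitute f_B = 0.615 − f_A:
f_A·(-51.5 − -35.1) = -27.461 − 0.615×(-35.1) = -5.874
f_A = -5.874 / -16.4 = 0.3582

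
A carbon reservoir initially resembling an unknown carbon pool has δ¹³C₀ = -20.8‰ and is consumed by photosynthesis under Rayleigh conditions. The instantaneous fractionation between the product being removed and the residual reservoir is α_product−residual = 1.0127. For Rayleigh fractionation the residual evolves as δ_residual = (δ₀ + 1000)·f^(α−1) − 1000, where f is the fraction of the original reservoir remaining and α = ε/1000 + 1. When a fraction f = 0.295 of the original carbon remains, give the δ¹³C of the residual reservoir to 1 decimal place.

-35.9‰

Rayleigh residual: δ_res = (δ₀ + 1000)·f^(α−1) − 1000
α − 1 = 0.01270
f^(α−1) = 0.295^(0.01270) = 0.984616
δ_res = (-20.8 + 1000) × 0.984616 − 1000 = 964.136 − 1000 = -35.86‰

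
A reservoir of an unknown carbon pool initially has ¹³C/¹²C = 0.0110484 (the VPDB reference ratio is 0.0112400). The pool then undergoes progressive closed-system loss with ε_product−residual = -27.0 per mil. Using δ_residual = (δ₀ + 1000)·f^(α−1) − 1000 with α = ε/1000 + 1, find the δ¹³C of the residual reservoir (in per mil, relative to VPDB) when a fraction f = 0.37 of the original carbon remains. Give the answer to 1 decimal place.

δ₀ = (0.0110484/0.0112400 − 1)×1000 = (0.982954 − 1)×1000 = -17.046 per mil
α − 1 = ε/1000 = -0.0270
f^(α−1) = 0.37^(-0.0270) = 1.027208
δ_res = (-17.046 + 1000) × 1.027208 − 1000 = 1009.698 − 1000 = 9.70 per mil

9.7 per mil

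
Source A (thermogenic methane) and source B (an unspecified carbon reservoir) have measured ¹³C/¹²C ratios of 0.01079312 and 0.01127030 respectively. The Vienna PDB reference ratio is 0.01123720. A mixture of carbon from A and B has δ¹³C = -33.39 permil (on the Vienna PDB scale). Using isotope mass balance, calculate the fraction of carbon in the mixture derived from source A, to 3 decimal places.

δ_A = (0.01079312/0.01123720 − 1)×1000 = (0.960481 − 1)×1000 = -39.519 permil
δ_B = (0.01127030/0.01123720 − 1)×1000 = (1.002946 − 1)×1000 = 2.946 permil
f_A = (δ_mix − δ_B)/(δ_A − δ_B) = (-33.39 − (2.946))/(-39.519 − (2.946))
f_A = -36.336 / -42.464 = 0.8557

0.856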